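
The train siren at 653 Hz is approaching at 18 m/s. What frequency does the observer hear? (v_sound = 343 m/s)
f_obs = f·v/(v − v_s) = 689.2 Hz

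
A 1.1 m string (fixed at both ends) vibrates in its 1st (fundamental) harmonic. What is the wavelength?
λₙ = 2L/n = 2.2 m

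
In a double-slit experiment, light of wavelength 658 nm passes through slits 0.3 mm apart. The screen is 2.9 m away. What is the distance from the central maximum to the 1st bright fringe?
y = mλL/d = 6.361 mm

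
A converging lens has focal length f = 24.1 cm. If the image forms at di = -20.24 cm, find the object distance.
1/do = 1/f − 1/di → do = 11 cm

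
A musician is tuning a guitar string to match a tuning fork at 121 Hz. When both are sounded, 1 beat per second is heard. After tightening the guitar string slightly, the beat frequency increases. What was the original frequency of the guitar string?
122 Hz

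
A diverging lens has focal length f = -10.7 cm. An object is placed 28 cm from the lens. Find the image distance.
1/di = 1/f − 1/do → di = -7.742 cm (virtual image)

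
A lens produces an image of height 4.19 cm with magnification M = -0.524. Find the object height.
ho = |hi|/|M| = 7.996 cm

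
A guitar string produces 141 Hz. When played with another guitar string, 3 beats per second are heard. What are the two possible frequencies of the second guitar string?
f₂ = 141 ± 3 Hz → 144 Hz or 138 Hz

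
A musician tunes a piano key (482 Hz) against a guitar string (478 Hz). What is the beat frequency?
4 Hz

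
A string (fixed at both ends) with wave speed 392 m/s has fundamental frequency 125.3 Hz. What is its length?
L = v/(2f₁) = 1.564 m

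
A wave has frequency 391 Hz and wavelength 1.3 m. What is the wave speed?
v = fλ = 508.3 m/s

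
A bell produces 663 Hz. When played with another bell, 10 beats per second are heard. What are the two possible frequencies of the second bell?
f₂ = 663 ± 10 Hz → 673 Hz or 653 Hz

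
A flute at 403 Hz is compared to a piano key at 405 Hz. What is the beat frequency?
2 Hz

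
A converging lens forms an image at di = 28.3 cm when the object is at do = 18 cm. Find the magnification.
M = −di/do = -1.572 (inverted image)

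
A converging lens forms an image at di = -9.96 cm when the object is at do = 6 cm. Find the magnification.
M = −di/do = 1.66 (upright image)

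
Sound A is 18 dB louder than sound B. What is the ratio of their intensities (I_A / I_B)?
I_A/I_B = 10^(Δβ/10) = 63.1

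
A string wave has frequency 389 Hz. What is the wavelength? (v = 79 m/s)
λ = v/f = 0.2031 m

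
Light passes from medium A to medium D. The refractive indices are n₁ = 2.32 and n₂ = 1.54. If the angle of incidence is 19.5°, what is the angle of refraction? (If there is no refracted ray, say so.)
sin θ₂ = (n₁/n₂)·sin θ₁ = 0.5029 → θ₂ = 30.19°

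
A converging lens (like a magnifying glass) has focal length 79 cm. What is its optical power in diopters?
P = 1/f = 1.266 D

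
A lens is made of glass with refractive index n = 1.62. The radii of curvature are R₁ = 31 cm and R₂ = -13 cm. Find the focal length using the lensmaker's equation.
1/f = (n − 1)(1/R₁ − 1/R₂) → f = 14.77 cm (converging lens)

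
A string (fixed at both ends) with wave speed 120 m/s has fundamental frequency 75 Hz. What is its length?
L = v/(2f₁) = 0.8 m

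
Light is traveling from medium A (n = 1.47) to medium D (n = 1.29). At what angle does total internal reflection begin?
θc = arcsin(n₂/n₁) = 61.35°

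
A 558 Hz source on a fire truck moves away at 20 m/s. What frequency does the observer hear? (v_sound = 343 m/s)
f_obs = f·v/(v + v_s) = 527.3 Hz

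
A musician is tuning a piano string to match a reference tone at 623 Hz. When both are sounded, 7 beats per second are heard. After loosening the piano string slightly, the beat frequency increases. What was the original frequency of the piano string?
616 Hz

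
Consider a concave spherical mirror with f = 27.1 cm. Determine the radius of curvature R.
R = 2|f| = 54.2 cm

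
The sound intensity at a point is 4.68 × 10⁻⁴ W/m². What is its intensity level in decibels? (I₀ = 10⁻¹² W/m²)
β = 10·log₁₀(I/I₀) = 86.7 dB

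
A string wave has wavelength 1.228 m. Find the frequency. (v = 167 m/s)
f = v/λ = 136 Hz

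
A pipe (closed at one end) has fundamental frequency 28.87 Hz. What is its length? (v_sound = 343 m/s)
L = v/(4f₁) = 2.97 m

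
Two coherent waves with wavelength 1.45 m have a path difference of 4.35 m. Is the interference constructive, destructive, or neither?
constructive — path difference = 3λ, a whole number of wavelengths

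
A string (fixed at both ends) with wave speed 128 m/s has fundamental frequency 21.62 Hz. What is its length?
L = v/(2f₁) = 2.96 m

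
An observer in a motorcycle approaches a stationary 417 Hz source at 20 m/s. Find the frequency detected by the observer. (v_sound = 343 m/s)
f_obs = f·(v + v_o)/v = 441.3 Hz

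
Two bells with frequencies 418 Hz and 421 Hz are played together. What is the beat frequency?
3 Hz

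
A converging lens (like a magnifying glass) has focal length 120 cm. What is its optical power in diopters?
P = 1/f = 0.8333 D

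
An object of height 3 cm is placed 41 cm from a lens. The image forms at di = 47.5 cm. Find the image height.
hi = (-di/do) × ho = -3.476 cm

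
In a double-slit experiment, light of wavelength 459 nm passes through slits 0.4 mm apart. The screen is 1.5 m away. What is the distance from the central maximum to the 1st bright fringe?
y = mλL/d = 1.721 mm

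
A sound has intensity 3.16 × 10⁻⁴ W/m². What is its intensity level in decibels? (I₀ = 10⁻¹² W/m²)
β = 10·log₁₀(I/I₀) = 85 dB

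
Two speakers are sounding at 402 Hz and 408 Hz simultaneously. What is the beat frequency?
6 Hz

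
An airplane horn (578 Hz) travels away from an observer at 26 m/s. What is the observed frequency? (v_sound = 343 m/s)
f_obs = f·v/(v + v_s) = 537.3 Hz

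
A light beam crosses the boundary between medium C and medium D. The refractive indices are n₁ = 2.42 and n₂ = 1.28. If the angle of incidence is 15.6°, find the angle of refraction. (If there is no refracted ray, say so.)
sin θ₂ = (n₁/n₂)·sin θ₁ = 0.5084 → θ₂ = 30.56°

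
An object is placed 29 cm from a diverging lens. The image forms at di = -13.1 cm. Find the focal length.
1/f = 1/do + 1/di → f = -23.89 cm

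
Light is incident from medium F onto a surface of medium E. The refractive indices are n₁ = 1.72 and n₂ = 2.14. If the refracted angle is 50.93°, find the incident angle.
sin θ₁ = (n₂/n₁)·sin θ₂ → θ₁ = 75.01°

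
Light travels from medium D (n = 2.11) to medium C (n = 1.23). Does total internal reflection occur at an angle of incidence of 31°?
θc = arcsin(n₂/n₁) = 35.66°; 31° < θc, so no — the ray refracts.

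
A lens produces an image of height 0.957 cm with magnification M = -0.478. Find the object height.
ho = |hi|/|M| = 2.002 cm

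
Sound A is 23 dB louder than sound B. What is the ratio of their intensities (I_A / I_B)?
I_A/I_B = 10^(Δβ/10) = 199.5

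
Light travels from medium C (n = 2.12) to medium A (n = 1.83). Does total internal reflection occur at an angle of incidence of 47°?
θc = arcsin(n₂/n₁) = 59.68°; 47° < θc, so no — the ray refracts.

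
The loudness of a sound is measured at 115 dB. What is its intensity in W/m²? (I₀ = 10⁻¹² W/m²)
I = I₀·10^(β/10) = 3.16 × 10⁻¹ W/m²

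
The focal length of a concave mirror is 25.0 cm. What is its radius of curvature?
R = 2|f| = 50 cm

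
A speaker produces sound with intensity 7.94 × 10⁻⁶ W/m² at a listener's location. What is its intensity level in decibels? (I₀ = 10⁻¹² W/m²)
β = 10·log₁₀(I/I₀) = 69 dB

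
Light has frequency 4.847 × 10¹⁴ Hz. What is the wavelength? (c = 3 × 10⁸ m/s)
λ = c/f = 618.9 nm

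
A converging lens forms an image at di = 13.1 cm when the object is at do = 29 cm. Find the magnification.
M = −di/do = -0.4517 (inverted image)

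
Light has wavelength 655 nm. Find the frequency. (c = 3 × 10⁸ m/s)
f = c/λ = 4.580 × 10¹⁴ Hz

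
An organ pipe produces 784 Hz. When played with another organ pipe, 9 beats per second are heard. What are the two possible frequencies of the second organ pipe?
f₂ = 784 ± 9 Hz → 793 Hz or 775 Hz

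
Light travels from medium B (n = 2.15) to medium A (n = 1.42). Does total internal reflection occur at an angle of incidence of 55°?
θc = arcsin(n₂/n₁) = 41.34°; 55° > θc, so yes — total internal reflection.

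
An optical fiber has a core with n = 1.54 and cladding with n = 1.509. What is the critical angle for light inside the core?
θc = arcsin(n_cladding/n_core) = 78.48°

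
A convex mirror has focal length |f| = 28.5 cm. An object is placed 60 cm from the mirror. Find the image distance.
f = −28.5 cm (convex); 1/di = 1/f − 1/do → di = -19.32 cm (virtual image, behind mirror)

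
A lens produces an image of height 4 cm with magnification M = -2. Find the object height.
ho = |hi|/|M| = 2 cm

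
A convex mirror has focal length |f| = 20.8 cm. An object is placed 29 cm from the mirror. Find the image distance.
f = −20.8 cm (convex); 1/di = 1/f − 1/do → di = -12.11 cm (virtual image, behind mirror)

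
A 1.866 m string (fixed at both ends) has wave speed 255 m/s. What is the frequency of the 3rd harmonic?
fₙ = nv/(2L) = 205 Hz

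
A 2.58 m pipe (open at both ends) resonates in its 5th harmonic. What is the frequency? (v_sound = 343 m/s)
fₙ = nv/(2L) = 332.4 Hz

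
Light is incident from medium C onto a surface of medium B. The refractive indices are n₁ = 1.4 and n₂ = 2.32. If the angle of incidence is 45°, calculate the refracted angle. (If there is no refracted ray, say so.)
sin θ₂ = (n₁/n₂)·sin θ₁ = 0.4267 → θ₂ = 25.26°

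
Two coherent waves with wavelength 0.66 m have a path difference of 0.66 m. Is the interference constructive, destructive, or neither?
constructive — path difference = 1λ, a whole number of wavelengths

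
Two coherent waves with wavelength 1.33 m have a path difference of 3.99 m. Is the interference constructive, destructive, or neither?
constructive — path difference = 3λ, a whole number of wavelengths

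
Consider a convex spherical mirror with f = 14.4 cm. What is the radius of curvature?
R = 2|f| = 28.8 cm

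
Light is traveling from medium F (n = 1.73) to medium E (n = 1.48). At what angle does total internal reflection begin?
θc = arcsin(n₂/n₁) = 58.81°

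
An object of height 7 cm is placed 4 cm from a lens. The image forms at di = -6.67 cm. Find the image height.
hi = (-di/do) × ho = 11.67 cm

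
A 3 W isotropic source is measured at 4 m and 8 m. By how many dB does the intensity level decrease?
Δβ = 20·log₁₀(r₂/r₁) = 6.021 dB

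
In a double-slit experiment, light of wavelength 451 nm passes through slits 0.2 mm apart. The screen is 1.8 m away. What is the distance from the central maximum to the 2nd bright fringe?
y = mλL/d = 8.118 mm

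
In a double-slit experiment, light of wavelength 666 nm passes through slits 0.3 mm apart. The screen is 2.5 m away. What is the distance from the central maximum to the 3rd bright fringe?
y = mλL/d = 16.65 mm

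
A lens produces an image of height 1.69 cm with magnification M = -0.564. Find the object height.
ho = |hi|/|M| = 2.996 cm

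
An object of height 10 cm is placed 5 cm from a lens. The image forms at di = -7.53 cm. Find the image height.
hi = (-di/do) × ho = 15.06 cm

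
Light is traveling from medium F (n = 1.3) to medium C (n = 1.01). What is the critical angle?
θc = arcsin(n₂/n₁) = 50.98°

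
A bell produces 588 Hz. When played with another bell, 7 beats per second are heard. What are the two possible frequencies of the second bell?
f₂ = 588 ± 7 Hz → 595 Hz or 581 Hz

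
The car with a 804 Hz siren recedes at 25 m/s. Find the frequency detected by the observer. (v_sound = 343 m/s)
f_obs = f·v/(v + v_s) = 749.4 Hz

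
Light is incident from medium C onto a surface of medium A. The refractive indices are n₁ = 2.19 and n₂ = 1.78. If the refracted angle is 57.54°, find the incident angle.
sin θ₁ = (n₂/n₁)·sin θ₂ → θ₁ = 43.3°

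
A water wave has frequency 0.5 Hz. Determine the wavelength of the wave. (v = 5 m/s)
λ = v/f = 10 m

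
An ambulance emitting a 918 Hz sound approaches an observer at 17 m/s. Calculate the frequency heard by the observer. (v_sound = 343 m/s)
f_obs = f·v/(v − v_s) = 965.9 Hz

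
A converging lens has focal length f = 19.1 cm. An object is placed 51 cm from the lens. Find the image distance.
1/di = 1/f − 1/do → di = 30.54 cm (real image)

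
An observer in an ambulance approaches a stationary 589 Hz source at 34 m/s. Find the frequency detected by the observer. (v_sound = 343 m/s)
f_obs = f·(v + v_o)/v = 647.4 Hz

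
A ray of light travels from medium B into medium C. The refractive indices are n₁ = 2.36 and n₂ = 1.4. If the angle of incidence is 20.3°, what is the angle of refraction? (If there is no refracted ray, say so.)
sin θ₂ = (n₁/n₂)·sin θ₁ = 0.5848 → θ₂ = 35.79°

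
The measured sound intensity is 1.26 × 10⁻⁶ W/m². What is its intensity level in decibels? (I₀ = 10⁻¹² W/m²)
β = 10·log₁₀(I/I₀) = 61 dB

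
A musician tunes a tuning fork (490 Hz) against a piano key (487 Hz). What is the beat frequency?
3 Hz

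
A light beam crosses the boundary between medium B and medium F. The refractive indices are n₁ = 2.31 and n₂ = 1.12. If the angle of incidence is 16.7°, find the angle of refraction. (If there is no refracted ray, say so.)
sin θ₂ = (n₁/n₂)·sin θ₁ = 0.5927 → θ₂ = 36.35°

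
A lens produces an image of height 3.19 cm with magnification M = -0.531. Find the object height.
ho = |hi|/|M| = 6.008 cm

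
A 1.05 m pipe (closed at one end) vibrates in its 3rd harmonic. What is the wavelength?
λₙ = 4L/n = 1.4 m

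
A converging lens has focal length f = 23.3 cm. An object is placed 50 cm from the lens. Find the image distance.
1/di = 1/f − 1/do → di = 43.63 cm (real image)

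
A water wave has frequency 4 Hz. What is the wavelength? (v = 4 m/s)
λ = v/f = 1 m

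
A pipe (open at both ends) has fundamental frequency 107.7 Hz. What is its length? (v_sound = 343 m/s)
L = v/(2f₁) = 1.592 m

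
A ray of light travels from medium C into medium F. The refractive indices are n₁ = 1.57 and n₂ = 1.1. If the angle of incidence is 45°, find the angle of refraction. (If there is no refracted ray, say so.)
sin θ₂ = (n₁/n₂)·sin θ₁ = 1.009 > 1, so there is no refracted ray — the light undergoes total internal reflection.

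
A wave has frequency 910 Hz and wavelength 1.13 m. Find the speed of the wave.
v = fλ = 1028 m/s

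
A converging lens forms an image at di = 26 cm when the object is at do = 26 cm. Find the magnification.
M = −di/do = -1 (inverted image)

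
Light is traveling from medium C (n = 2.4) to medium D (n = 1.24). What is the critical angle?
θc = arcsin(n₂/n₁) = 31.11°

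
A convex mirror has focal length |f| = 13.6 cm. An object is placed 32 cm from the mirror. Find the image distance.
f = −13.6 cm (convex); 1/di = 1/f − 1/do → di = -9.544 cm (virtual image, behind mirror)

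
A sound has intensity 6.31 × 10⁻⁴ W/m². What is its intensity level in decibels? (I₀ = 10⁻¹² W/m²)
β = 10·log₁₀(I/I₀) = 88 dB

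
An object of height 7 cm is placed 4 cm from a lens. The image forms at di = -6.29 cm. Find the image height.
hi = (-di/do) × ho = 11.01 cm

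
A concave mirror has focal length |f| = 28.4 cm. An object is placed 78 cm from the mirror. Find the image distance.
f = +28.4 cm (concave); 1/di = 1/f − 1/do → di = 44.66 cm (real image, in front of mirror)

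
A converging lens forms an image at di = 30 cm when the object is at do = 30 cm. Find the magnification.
M = −di/do = -1 (inverted image)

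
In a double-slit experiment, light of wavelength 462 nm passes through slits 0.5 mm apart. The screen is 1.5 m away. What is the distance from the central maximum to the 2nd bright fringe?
y = mλL/d = 2.772 mm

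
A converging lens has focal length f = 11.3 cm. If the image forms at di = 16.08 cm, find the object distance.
1/do = 1/f − 1/di → do = 38.01 cm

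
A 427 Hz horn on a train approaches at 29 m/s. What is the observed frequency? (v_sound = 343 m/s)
f_obs = f·v/(v − v_s) = 466.4 Hz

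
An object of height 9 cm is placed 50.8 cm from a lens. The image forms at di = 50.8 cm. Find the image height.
hi = (-di/do) × ho = -9 cm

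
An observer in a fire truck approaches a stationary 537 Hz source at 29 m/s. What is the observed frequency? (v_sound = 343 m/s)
f_obs = f·(v + v_o)/v = 582.4 Hz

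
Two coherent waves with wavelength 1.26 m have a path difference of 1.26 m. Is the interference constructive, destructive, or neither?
constructive — path difference = 1λ, a whole number of wavelengths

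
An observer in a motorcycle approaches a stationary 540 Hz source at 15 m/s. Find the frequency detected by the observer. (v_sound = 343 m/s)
f_obs = f·(v + v_o)/v = 563.6 Hz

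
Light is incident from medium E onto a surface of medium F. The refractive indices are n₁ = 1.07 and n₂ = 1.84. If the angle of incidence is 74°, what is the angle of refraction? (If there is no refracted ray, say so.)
sin θ₂ = (n₁/n₂)·sin θ₁ = 0.559 → θ₂ = 33.99°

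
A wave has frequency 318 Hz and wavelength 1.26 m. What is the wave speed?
v = fλ = 400.7 m/s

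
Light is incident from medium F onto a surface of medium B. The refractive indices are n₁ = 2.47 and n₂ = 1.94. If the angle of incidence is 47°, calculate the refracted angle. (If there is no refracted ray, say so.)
sin θ₂ = (n₁/n₂)·sin θ₁ = 0.9312 → θ₂ = 68.62°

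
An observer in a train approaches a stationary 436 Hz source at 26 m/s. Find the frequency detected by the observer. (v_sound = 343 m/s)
f_obs = f·(v + v_o)/v = 469 Hz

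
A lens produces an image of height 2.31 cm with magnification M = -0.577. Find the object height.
ho = |hi|/|M| = 4.003 cm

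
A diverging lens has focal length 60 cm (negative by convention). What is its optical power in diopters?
P = 1/f = -1.667 D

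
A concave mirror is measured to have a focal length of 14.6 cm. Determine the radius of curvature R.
R = 2|f| = 29.2 cm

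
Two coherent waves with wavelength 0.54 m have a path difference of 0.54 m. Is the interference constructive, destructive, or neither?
constructive — path difference = 1λ, a whole number of wavelengths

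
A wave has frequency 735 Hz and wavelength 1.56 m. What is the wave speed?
v = fλ = 1147 m/s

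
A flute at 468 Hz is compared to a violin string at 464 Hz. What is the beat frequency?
4 Hz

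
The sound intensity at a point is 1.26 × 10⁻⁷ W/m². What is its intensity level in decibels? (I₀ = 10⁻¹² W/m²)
β = 10·log₁₀(I/I₀) = 51 dB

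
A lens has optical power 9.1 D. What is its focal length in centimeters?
f = 1/P = 10.99 cm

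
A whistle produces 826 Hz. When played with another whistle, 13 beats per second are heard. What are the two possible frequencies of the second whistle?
f₂ = 826 ± 13 Hz → 839 Hz or 813 Hz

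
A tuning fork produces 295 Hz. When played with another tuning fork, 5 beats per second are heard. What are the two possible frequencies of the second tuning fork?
f₂ = 295 ± 5 Hz → 300 Hz or 290 Hz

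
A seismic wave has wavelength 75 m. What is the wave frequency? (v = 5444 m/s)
f = v/λ = 72.59 Hz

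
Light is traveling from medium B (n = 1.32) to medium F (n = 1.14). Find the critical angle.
θc = arcsin(n₂/n₁) = 59.73°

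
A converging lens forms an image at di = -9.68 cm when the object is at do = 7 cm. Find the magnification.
M = −di/do = 1.383 (upright image)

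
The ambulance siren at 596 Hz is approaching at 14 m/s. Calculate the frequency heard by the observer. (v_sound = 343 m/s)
f_obs = f·v/(v − v_s) = 621.4 Hz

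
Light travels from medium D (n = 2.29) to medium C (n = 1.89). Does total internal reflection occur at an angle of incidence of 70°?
θc = arcsin(n₂/n₁) = 55.62°; 70° > θc, so yes — total internal reflection.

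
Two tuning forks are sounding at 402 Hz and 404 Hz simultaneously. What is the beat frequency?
2 Hz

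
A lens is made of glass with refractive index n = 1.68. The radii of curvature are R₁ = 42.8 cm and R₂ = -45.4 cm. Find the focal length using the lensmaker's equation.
1/f = (n − 1)(1/R₁ − 1/R₂) → f = 32.4 cm (converging lens)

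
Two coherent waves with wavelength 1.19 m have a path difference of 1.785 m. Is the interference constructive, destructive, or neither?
destructive — path difference = 1.5λ, an odd multiple of λ/2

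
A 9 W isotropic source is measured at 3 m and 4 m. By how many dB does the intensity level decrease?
Δβ = 20·log₁₀(r₂/r₁) = 2.499 dB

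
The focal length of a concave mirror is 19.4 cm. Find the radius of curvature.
R = 2|f| = 38.8 cm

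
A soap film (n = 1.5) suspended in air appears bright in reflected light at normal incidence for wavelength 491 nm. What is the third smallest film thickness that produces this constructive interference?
2nt = (m − ½)λ with m = 3 → t = (m − ½)λ/(2n) = 409.2 nm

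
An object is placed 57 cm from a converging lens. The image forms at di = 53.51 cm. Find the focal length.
1/f = 1/do + 1/di → f = 27.6 cm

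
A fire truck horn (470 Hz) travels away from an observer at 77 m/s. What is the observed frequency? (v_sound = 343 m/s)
f_obs = f·v/(v + v_s) = 383.8 Hz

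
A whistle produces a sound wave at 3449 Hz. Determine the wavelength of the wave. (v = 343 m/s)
λ = v/f = 0.09945 m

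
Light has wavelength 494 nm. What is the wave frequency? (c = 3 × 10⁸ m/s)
f = c/λ = 6.073 × 10¹⁴ Hz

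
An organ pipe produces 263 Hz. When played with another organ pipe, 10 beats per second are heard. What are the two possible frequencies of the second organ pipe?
f₂ = 263 ± 10 Hz → 273 Hz or 253 Hz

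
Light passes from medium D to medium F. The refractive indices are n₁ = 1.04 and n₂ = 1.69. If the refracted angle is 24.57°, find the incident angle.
sin θ₁ = (n₂/n₁)·sin θ₂ → θ₁ = 42.51°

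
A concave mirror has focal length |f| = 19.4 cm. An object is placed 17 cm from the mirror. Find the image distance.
f = +19.4 cm (concave); 1/di = 1/f − 1/do → di = -137.4 cm (virtual image, behind mirror)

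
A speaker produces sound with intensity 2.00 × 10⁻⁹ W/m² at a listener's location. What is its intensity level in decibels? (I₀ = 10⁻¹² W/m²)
β = 10·log₁₀(I/I₀) = 33.01 dB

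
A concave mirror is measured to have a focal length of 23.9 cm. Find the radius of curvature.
R = 2|f| = 47.8 cm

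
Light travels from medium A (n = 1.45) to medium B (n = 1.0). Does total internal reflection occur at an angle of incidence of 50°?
θc = arcsin(n₂/n₁) = 43.6°; 50° > θc, so yes — total internal reflection.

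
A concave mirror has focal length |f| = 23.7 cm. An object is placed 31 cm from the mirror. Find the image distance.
f = +23.7 cm (concave); 1/di = 1/f − 1/do → di = 100.6 cm (real image, in front of mirror)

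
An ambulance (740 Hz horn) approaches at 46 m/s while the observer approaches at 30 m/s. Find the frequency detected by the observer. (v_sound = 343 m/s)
f_obs = f·(v + v_o)/(v − v_s) = 929.4 Hz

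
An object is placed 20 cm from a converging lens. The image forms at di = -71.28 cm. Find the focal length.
1/f = 1/do + 1/di → f = 27.8 cm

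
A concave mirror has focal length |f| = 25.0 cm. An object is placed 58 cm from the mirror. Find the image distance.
f = +25.0 cm (concave); 1/di = 1/f − 1/do → di = 43.94 cm (real image, in front of mirror)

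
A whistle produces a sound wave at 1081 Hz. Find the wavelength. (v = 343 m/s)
λ = v/f = 0.3173 m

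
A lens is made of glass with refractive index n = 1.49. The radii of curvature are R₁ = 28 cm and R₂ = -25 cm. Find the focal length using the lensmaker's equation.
1/f = (n − 1)(1/R₁ − 1/R₂) → f = 26.95 cm (converging lens)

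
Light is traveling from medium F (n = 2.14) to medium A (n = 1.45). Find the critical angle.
θc = arcsin(n₂/n₁) = 42.65°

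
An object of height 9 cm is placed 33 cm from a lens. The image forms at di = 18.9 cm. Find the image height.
hi = (-di/do) × ho = -5.155 cm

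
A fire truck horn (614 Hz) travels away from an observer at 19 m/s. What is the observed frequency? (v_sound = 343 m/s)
f_obs = f·v/(v + v_s) = 581.8 Hz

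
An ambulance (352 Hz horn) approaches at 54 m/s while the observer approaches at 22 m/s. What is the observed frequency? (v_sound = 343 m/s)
f_obs = f·(v + v_o)/(v − v_s) = 444.6 Hz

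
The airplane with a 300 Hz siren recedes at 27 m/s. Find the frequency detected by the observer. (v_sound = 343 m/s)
f_obs = f·v/(v + v_s) = 278.1 Hz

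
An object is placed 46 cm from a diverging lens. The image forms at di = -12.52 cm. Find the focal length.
1/f = 1/do + 1/di → f = -17.2 cm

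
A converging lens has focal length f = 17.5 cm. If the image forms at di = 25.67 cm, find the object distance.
1/do = 1/f − 1/di → do = 54.98 cm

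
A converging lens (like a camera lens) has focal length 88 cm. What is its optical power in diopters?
P = 1/f = 1.136 D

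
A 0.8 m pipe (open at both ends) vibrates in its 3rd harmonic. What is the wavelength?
λₙ = 2L/n = 0.5333 m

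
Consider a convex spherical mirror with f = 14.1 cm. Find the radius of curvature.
R = 2|f| = 28.2 cm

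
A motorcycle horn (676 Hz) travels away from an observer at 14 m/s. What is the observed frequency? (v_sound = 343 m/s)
f_obs = f·v/(v + v_s) = 649.5 Hz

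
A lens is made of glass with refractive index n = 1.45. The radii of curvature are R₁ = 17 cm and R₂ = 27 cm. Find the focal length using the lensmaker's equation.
1/f = (n − 1)(1/R₁ − 1/R₂) → f = 102 cm (converging lens)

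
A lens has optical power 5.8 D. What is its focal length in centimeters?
f = 1/P = 17.24 cm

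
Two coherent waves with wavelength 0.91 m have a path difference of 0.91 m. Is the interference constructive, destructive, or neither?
constructive — path difference = 1λ, a whole number of wavelengths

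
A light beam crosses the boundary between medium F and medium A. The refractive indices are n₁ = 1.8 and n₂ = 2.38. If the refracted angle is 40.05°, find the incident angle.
sin θ₁ = (n₂/n₁)·sin θ₂ → θ₁ = 58.3°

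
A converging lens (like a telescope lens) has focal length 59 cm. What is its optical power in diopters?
P = 1/f = 1.695 D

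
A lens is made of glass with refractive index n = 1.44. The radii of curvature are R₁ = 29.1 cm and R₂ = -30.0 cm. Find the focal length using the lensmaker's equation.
1/f = (n − 1)(1/R₁ − 1/R₂) → f = 33.57 cm (converging lens)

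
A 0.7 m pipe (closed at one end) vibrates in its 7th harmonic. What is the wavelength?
λₙ = 4L/n = 0.4 m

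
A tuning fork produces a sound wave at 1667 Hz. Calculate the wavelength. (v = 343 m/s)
λ = v/f = 0.2058 m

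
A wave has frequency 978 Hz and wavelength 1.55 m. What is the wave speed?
v = fλ = 1516 m/s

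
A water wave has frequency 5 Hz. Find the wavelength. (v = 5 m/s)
λ = v/f = 1 m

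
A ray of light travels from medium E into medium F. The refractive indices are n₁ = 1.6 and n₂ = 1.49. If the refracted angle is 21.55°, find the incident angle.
sin θ₁ = (n₂/n₁)·sin θ₂ → θ₁ = 20°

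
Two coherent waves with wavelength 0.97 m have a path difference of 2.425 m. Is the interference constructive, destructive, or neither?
destructive — path difference = 2.5λ, an odd multiple of λ/2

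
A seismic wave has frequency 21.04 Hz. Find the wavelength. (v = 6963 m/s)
λ = v/f = 330.9 m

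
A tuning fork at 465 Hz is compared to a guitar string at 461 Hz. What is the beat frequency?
4 Hz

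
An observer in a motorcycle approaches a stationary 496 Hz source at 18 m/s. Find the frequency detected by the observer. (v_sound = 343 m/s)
f_obs = f·(v + v_o)/v = 522 Hz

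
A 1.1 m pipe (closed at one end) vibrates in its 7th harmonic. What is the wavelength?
λₙ = 4L/n = 0.6286 m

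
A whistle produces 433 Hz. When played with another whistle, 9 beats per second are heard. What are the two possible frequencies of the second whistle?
f₂ = 433 ± 9 Hz → 442 Hz or 424 Hz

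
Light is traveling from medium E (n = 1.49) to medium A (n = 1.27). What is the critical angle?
θc = arcsin(n₂/n₁) = 58.47°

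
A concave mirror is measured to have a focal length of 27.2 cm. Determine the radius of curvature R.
R = 2|f| = 54.4 cm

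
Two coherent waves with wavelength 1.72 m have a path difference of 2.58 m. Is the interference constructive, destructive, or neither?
destructive — path difference = 1.5λ, an odd multiple of λ/2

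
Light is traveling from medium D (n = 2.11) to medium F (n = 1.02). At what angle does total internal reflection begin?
θc = arcsin(n₂/n₁) = 28.91°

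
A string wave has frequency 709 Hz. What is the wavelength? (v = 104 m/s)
λ = v/f = 0.1467 m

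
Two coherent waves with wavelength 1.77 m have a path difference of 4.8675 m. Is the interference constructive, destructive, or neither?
neither (partial) — path difference = 2.75λ, neither a whole number of wavelengths nor an odd multiple of λ/2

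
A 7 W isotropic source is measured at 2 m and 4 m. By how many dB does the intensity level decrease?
Δβ = 20·log₁₀(r₂/r₁) = 6.021 dB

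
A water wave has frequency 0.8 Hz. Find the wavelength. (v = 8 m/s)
λ = v/f = 10 m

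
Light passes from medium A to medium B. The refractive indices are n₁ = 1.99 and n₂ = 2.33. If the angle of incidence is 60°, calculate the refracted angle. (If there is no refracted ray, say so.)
sin θ₂ = (n₁/n₂)·sin θ₁ = 0.7397 → θ₂ = 47.7°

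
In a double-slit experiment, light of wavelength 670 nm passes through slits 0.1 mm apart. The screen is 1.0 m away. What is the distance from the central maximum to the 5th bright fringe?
y = mλL/d = 33.5 mm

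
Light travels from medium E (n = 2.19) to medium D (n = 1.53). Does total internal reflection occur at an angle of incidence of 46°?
θc = arcsin(n₂/n₁) = 44.32°; 46° > θc, so yes — total internal reflection.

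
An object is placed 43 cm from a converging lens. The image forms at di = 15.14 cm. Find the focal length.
1/f = 1/do + 1/di → f = 11.2 cm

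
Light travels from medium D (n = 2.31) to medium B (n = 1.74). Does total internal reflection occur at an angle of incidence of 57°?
θc = arcsin(n₂/n₁) = 48.87°; 57° > θc, so yes — total internal reflection.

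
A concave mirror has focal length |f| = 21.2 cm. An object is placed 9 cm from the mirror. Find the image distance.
f = +21.2 cm (concave); 1/di = 1/f − 1/do → di = -15.64 cm (virtual image, behind mirror)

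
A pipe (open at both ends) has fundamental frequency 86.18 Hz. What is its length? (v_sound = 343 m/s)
L = v/(2f₁) = 1.99 m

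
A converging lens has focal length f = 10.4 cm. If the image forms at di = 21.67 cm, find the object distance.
1/do = 1/f − 1/di → do = 20 cm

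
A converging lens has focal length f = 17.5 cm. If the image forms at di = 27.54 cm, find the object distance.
1/do = 1/f − 1/di → do = 48 cm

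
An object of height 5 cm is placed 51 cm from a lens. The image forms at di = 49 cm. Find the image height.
hi = (-di/do) × ho = -4.804 cm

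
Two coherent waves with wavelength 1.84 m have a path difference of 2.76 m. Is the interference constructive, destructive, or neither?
destructive — path difference = 1.5λ, an odd multiple of λ/2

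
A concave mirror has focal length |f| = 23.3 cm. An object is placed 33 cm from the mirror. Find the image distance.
f = +23.3 cm (concave); 1/di = 1/f − 1/do → di = 79.27 cm (real image, in front of mirror)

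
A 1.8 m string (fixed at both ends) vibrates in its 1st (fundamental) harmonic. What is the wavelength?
λₙ = 2L/n = 3.6 m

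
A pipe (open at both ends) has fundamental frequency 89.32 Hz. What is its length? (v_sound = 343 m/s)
L = v/(2f₁) = 1.92 m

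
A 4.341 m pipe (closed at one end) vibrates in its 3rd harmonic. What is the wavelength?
λₙ = 4L/n = 5.788 m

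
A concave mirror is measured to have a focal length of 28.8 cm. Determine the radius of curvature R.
R = 2|f| = 57.6 cm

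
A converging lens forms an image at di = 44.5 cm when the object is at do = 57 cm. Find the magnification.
M = −di/do = -0.7807 (inverted image)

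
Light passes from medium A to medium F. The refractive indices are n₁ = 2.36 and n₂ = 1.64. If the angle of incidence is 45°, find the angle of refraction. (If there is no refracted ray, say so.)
sin θ₂ = (n₁/n₂)·sin θ₁ = 1.018 > 1, so there is no refracted ray — the light undergoes total internal reflection.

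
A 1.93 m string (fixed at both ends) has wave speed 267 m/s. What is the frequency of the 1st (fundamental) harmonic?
fₙ = nv/(2L) = 69.17 Hz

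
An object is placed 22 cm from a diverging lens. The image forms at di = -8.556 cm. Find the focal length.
1/f = 1/do + 1/di → f = -14 cm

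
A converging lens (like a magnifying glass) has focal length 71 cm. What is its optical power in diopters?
P = 1/f = 1.408 D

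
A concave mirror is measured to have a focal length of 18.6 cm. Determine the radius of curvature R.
R = 2|f| = 37.2 cm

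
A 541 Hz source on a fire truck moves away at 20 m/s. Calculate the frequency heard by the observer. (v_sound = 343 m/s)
f_obs = f·v/(v + v_s) = 511.2 Hz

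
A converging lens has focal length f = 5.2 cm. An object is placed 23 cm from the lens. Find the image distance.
1/di = 1/f − 1/do → di = 6.719 cm (real image)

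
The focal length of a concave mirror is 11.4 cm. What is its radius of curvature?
R = 2|f| = 22.8 cm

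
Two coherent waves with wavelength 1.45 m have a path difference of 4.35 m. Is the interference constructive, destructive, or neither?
constructive — path difference = 3λ, a whole number of wavelengths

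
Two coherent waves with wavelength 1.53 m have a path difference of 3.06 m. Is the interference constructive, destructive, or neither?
constructive — path difference = 2λ, a whole number of wavelengths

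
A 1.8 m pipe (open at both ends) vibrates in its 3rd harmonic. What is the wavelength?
λₙ = 2L/n = 1.2 m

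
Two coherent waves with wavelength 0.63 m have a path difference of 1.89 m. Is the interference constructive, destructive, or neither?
constructive — path difference = 3λ, a whole number of wavelengths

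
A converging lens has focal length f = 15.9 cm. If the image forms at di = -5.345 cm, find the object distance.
1/do = 1/f − 1/di → do = 4 cm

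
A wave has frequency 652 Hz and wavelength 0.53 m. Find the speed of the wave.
v = fλ = 345.6 m/s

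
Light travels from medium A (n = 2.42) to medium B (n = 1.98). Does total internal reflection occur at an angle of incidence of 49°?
θc = arcsin(n₂/n₁) = 54.9°; 49° < θc, so no — the ray refracts.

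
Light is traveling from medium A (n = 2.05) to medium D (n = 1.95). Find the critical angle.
θc = arcsin(n₂/n₁) = 72.03°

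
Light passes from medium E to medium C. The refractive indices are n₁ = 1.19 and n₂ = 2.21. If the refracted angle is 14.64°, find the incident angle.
sin θ₁ = (n₂/n₁)·sin θ₂ → θ₁ = 27.99°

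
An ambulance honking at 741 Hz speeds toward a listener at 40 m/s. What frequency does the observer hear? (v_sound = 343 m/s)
f_obs = f·v/(v − v_s) = 838.8 Hz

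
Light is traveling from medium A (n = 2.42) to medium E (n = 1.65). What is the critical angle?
θc = arcsin(n₂/n₁) = 42.99°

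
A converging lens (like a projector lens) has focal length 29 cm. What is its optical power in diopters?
P = 1/f = 3.448 D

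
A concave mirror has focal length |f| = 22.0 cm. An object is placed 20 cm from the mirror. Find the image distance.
f = +22.0 cm (concave); 1/di = 1/f − 1/do → di = -220 cm (virtual image, behind mirror)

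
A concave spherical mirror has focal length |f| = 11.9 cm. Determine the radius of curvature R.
R = 2|f| = 23.8 cm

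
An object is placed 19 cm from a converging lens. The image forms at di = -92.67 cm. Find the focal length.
1/f = 1/do + 1/di → f = 23.9 cm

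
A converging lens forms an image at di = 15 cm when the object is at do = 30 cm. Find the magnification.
M = −di/do = -0.5 (inverted image)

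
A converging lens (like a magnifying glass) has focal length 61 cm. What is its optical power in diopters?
P = 1/f = 1.639 D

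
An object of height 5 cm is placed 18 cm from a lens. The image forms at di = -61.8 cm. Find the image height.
hi = (-di/do) × ho = 17.17 cm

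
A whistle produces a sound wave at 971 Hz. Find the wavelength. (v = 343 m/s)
λ = v/f = 0.3532 m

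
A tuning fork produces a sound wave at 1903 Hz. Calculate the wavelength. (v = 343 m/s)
λ = v/f = 0.1802 m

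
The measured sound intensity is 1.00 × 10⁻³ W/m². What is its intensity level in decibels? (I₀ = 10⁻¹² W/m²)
β = 10·log₁₀(I/I₀) = 90 dB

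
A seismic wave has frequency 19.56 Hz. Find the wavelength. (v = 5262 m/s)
λ = v/f = 269 m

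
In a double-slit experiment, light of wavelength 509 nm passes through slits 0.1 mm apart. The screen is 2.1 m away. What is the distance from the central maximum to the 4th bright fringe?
y = mλL/d = 42.76 mm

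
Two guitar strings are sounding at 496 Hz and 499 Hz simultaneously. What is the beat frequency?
3 Hz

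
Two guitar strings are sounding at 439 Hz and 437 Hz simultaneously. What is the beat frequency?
2 Hz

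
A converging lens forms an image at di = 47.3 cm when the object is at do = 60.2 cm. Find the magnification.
M = −di/do = -0.7857 (inverted image)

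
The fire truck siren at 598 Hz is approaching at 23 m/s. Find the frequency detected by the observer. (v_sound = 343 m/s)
f_obs = f·v/(v − v_s) = 641 Hz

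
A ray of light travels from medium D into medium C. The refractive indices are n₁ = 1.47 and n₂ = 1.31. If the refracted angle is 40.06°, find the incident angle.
sin θ₁ = (n₂/n₁)·sin θ₂ → θ₁ = 35°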